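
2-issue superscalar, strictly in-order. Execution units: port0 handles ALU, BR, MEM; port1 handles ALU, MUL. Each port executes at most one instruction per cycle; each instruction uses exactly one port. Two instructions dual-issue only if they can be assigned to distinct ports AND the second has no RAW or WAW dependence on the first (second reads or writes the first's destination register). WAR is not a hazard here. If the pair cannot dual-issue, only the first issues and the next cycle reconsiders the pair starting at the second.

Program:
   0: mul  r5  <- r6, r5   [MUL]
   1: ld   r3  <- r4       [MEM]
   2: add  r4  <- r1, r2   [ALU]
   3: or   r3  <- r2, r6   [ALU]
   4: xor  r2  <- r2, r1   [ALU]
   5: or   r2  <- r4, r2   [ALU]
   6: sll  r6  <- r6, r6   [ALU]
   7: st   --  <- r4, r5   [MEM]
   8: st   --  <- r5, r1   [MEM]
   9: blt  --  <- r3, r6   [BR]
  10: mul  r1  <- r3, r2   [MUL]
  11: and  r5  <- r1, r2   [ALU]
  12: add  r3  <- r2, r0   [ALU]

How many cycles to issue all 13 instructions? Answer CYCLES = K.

CYCLES = 8

[0] i0,i1  mul.MUL+ld.MEM  -- dual
[1] i2,i3  add.ALU+or.ALU  -- dual
[2] i4  xor.ALU  -- RAW+WAW r2
[3] i5,i6  or.ALU+sll.ALU  -- dual
[4] i7  st.MEM  -- no-port MEM/MEM
[5] i8  st.MEM  -- no-port MEM/BR
[6] i9,i10  blt.BR+mul.MUL  -- dual
[7] i11,i12  and.ALU+add.ALU  -- dual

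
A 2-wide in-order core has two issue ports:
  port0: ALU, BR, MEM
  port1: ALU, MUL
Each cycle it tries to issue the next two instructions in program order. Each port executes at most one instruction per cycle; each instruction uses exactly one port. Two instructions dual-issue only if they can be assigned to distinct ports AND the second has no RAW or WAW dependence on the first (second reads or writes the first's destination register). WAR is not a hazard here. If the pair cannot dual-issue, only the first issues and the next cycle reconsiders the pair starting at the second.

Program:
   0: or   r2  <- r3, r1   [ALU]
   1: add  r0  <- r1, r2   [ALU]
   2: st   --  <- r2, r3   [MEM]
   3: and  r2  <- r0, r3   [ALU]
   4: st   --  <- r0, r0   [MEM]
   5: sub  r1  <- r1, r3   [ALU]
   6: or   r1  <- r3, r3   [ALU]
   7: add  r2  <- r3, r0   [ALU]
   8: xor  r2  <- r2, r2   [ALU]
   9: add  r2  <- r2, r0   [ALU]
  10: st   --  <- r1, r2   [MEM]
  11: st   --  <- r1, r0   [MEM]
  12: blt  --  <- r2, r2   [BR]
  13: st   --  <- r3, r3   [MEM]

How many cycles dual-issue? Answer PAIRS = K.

#0 head=0: or.ALU i0 RAW r2
#1 head=1: add.ALU/st.MEM i1/i2 2-wide
#2 head=3: and.ALU/st.MEM i3/i4 2-wide
#3 head=5: sub.ALU i5 WAW r1
#4 head=6: or.ALU/add.ALU i6/i7 2-wide
#5 head=8: xor.ALU i8 RAW+WAW r2
#6 head=9: add.ALU i9 RAW r2
#7 head=10: st.MEM i10 no-port MEM/MEM
#8 head=11: st.MEM i11 no-port MEM/BR
#9 head=12: blt.BR i12 no-port BR/MEM
#10 head=13: st.MEM i13 tail

PAIRS = 3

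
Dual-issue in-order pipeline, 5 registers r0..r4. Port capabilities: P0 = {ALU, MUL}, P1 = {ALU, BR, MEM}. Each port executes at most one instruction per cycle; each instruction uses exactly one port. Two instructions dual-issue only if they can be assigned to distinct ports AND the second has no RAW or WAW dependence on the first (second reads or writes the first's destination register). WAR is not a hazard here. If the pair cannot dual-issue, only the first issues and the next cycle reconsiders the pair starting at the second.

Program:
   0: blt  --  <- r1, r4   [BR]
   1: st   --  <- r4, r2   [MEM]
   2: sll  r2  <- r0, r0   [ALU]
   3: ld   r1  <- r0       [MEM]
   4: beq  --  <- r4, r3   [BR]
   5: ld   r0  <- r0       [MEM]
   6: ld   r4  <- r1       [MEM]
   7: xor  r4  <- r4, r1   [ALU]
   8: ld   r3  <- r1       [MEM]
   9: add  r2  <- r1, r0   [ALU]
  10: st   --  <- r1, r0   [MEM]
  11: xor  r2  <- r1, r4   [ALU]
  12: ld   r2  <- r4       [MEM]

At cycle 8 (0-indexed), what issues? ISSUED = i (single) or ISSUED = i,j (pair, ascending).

t=0 i0:blt ; no-port BR/MEM
t=1 i1,i2:st;sll ; pair
t=2 i3:ld ; no-port MEM/BR
t=3 i4:beq ; no-port BR/MEM
t=4 i5:ld ; no-port MEM/MEM
t=5 i6:ld ; RAW+WAW r4
t=6 i7,i8:xor;ld ; pair
t=7 i9,i10:add;st ; pair
t=8 i11:xor ; WAW r2
t=9 i12:ld ; tail

ISSUED = 11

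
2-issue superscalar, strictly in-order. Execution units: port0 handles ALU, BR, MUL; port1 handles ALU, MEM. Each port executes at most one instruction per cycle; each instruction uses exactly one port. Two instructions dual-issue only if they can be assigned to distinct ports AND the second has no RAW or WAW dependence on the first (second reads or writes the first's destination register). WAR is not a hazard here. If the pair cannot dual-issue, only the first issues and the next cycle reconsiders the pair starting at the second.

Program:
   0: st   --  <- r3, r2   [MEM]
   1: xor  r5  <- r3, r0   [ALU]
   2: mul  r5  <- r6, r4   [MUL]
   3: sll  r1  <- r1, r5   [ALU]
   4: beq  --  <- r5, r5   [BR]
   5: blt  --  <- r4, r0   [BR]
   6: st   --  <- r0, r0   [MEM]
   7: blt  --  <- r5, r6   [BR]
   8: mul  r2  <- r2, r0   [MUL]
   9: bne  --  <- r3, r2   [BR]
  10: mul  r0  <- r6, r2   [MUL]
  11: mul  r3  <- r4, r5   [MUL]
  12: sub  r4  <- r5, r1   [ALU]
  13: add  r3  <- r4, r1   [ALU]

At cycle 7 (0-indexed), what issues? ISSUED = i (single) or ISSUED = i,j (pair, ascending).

  cy0 -> i0+i1 (st/xor) pair
  cy1 -> i2 (mul) RAW r5
  cy2 -> i3+i4 (sll/beq) pair
  cy3 -> i5+i6 (blt/st) pair
  cy4 -> i7 (blt) no-port BR/MUL
  cy5 -> i8 (mul) no-port MUL/BR
  cy6 -> i9 (bne) no-port BR/MUL
  cy7 -> i10 (mul) no-port MUL/MUL
  cy8 -> i11+i12 (mul/sub) pair
  cy9 -> i13 (add) tail

ISSUED = 10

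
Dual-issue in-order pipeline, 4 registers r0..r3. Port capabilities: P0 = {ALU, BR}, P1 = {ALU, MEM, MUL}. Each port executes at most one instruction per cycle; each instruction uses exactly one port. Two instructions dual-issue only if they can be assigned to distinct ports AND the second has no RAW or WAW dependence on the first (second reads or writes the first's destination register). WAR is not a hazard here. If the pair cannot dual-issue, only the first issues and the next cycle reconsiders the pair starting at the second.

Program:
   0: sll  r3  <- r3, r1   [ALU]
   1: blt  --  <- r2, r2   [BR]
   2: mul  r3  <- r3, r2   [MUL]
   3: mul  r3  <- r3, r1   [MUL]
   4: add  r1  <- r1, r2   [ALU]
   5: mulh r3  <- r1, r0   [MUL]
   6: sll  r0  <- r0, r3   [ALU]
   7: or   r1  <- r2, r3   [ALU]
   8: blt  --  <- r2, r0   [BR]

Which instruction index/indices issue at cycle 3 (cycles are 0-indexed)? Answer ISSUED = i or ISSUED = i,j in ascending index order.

ISSUED = 5

#0 head=0: sll.ALU;blt.BR i0/i1 dual
#1 head=2: mul.MUL i2 no-port MUL/MUL
#2 head=3: mul.MUL;add.ALU i3/i4 dual
#3 head=5: mulh.MUL i5 RAW r3
#4 head=6: sll.ALU;or.ALU i6/i7 dual
#5 head=8: blt.BR i8 tail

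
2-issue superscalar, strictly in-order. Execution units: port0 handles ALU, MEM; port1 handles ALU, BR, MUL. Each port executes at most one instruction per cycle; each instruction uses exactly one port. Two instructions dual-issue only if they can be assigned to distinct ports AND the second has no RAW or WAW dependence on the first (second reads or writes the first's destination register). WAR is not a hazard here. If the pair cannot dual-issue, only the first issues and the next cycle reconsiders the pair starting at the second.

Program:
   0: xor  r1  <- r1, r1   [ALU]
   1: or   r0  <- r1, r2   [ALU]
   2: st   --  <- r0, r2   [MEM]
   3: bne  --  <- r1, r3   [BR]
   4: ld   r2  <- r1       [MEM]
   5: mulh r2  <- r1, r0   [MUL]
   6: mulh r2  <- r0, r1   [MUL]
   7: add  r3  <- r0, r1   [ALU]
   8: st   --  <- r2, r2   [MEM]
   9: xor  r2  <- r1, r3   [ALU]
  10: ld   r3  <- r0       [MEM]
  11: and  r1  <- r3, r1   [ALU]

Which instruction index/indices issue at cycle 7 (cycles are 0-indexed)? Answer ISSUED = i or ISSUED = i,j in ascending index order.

ISSUED = 10

#0 head=0: xor i0 RAW r1
#1 head=1: or i1 RAW r0
#2 head=2: st bne i2/i3 2-wide
#3 head=4: ld i4 WAW r2
#4 head=5: mulh i5 no-port MUL/MUL
#5 head=6: mulh add i6/i7 2-wide
#6 head=8: st xor i8/i9 2-wide
#7 head=10: ld i10 RAW r3
#8 head=11: and i11 tail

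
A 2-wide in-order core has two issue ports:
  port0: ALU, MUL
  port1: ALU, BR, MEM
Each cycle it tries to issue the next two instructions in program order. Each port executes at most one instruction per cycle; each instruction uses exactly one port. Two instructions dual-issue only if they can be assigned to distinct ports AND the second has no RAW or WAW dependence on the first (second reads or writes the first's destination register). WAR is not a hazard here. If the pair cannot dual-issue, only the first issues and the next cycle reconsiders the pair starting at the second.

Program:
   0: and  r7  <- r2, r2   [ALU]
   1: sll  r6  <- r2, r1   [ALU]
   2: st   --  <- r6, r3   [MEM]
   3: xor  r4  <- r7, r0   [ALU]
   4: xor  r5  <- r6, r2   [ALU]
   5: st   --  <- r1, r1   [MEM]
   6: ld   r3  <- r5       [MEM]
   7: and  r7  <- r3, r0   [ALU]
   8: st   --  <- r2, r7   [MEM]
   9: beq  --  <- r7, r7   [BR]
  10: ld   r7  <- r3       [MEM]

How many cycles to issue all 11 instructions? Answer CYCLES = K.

CYCLES = 8

t=0 i0/i1:and.ALU sll.ALU ; dual
t=1 i2/i3:st.MEM xor.ALU ; dual
t=2 i4/i5:xor.ALU st.MEM ; dual
t=3 i6:ld.MEM ; RAW r3
t=4 i7:and.ALU ; RAW r7
t=5 i8:st.MEM ; no-port MEM/BR
t=6 i9:beq.BR ; no-port BR/MEM
t=7 i10:ld.MEM ; tail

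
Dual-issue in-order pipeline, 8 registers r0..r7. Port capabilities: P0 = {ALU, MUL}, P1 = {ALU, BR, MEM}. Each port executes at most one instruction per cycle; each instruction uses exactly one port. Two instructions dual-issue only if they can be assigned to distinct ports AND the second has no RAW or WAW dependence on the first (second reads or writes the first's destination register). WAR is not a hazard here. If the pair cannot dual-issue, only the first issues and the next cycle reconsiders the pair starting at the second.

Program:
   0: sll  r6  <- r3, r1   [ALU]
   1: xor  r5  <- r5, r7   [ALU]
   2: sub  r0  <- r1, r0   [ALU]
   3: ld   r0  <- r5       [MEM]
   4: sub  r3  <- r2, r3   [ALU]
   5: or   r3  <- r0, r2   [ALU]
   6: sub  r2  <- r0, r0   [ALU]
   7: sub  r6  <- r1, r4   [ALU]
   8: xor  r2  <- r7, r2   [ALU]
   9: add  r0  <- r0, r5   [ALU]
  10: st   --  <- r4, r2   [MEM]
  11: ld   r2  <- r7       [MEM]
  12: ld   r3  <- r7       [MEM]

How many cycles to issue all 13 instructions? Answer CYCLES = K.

#0 head=0: sll;xor i0/i1 2-wide
#1 head=2: sub i2 WAW r0
#2 head=3: ld;sub i3/i4 2-wide
#3 head=5: or;sub i5/i6 2-wide
#4 head=7: sub;xor i7/i8 2-wide
#5 head=9: add;st i9/i10 2-wide
#6 head=11: ld i11 no-port MEM/MEM
#7 head=12: ld i12 tail

CYCLES = 8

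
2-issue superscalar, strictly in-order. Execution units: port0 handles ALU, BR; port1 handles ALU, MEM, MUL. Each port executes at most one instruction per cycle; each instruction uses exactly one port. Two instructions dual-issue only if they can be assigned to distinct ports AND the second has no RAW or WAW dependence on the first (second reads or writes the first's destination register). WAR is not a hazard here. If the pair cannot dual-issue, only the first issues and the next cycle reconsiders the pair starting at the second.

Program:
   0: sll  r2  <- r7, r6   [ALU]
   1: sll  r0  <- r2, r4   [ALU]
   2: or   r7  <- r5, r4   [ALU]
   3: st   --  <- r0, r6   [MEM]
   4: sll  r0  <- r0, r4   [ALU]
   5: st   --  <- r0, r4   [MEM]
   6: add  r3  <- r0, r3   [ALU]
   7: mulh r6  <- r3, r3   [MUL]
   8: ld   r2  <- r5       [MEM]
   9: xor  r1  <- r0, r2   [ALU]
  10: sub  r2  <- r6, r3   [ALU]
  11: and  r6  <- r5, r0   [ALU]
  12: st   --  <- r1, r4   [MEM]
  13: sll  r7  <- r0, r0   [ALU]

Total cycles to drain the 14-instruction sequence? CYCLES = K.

c0: i0 sll.ALU  RAW r2
c1: i1&i2 sll.ALU;or.ALU  dual
c2: i3&i4 st.MEM;sll.ALU  dual
c3: i5&i6 st.MEM;add.ALU  dual
c4: i7 mulh.MUL  no-port MUL/MEM
c5: i8 ld.MEM  RAW r2
c6: i9&i10 xor.ALU;sub.ALU  dual
c7: i11&i12 and.ALU;st.MEM  dual
c8: i13 sll.ALU  tail

CYCLES = 9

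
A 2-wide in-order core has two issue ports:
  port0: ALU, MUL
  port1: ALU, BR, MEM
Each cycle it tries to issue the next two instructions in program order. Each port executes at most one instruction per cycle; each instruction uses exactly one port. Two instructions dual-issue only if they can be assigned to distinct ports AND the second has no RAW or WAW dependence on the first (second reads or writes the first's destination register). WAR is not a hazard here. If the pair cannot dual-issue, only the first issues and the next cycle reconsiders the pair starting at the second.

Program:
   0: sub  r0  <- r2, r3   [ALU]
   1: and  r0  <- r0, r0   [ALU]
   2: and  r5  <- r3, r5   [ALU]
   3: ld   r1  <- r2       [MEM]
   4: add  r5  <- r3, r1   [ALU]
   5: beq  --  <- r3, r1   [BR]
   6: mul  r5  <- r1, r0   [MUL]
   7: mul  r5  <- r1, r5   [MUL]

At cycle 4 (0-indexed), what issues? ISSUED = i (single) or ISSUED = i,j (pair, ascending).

ISSUED = 6

  cy0 -> i0 (sub.ALU) RAW+WAW r0
  cy1 -> i1/i2 (and.ALU/and.ALU) dual
  cy2 -> i3 (ld.MEM) RAW r1
  cy3 -> i4/i5 (add.ALU/beq.BR) dual
  cy4 -> i6 (mul.MUL) no-port MUL/MUL
  cy5 -> i7 (mul.MUL) tail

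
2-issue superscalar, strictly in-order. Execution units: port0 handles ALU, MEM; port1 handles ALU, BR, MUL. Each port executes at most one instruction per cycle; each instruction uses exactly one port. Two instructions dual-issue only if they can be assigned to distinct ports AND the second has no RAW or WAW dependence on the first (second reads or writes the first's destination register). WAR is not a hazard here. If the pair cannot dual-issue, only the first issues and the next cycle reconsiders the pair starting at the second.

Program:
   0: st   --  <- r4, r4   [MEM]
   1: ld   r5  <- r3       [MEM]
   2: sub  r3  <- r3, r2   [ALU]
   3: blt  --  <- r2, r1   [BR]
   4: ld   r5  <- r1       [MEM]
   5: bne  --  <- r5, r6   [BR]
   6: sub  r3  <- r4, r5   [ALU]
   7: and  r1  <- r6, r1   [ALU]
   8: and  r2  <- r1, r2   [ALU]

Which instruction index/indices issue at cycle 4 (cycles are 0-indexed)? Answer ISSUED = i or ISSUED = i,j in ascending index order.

#0 head=0: st i0 no-port MEM/MEM
#1 head=1: ld+sub i1/i2 2-wide
#2 head=3: blt+ld i3/i4 2-wide
#3 head=5: bne+sub i5/i6 2-wide
#4 head=7: and i7 RAW r1
#5 head=8: and i8 tail

ISSUED = 7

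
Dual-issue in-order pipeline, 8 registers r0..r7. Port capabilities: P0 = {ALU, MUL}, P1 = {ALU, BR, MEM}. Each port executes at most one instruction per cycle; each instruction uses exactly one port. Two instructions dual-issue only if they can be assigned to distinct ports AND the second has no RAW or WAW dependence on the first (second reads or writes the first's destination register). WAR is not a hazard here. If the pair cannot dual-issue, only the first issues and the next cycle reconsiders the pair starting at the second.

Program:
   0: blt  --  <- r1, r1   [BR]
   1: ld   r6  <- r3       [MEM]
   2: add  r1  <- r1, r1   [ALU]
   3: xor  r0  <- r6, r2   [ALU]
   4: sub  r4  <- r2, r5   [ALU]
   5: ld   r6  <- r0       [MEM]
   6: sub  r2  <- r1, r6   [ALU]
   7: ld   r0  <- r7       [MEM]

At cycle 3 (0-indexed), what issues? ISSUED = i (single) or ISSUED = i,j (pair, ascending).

c0: i0 blt  no-port BR/MEM
c1: i1+i2 ld/add  pair
c2: i3+i4 xor/sub  pair
c3: i5 ld  RAW r6
c4: i6+i7 sub/ld  pair

ISSUED = 5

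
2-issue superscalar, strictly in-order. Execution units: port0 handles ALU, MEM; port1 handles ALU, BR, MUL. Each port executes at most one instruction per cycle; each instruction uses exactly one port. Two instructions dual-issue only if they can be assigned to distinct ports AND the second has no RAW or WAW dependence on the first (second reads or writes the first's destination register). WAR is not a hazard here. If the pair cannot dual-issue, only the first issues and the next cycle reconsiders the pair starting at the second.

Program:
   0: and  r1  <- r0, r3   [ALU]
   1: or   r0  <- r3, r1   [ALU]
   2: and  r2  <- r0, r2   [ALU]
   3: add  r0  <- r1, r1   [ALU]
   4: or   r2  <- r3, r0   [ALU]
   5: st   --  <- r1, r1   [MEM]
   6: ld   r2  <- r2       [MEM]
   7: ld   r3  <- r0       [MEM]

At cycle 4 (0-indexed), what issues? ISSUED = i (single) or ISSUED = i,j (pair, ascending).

  cy0 -> i0 (and) RAW r1
  cy1 -> i1 (or) RAW r0
  cy2 -> i2+i3 (and+add) pair
  cy3 -> i4+i5 (or+st) pair
  cy4 -> i6 (ld) no-port MEM/MEM
  cy5 -> i7 (ld) tail

ISSUED = 6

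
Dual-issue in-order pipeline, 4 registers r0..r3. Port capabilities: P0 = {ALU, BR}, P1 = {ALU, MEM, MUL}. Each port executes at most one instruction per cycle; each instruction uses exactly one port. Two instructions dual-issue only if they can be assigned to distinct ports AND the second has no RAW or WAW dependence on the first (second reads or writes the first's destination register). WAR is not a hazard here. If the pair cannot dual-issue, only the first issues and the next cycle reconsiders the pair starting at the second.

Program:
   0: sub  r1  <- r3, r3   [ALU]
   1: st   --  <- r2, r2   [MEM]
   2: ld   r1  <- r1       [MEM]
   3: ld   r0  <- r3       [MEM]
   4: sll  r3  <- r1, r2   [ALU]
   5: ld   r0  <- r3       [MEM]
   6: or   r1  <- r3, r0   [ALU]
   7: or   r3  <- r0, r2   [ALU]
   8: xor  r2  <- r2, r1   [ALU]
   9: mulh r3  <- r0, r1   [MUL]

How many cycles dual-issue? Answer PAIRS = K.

PAIRS = 4

t=0 i0,i1:sub st ; dual
t=1 i2:ld ; no-port MEM/MEM
t=2 i3,i4:ld sll ; dual
t=3 i5:ld ; RAW r0
t=4 i6,i7:or or ; dual
t=5 i8,i9:xor mulh ; dual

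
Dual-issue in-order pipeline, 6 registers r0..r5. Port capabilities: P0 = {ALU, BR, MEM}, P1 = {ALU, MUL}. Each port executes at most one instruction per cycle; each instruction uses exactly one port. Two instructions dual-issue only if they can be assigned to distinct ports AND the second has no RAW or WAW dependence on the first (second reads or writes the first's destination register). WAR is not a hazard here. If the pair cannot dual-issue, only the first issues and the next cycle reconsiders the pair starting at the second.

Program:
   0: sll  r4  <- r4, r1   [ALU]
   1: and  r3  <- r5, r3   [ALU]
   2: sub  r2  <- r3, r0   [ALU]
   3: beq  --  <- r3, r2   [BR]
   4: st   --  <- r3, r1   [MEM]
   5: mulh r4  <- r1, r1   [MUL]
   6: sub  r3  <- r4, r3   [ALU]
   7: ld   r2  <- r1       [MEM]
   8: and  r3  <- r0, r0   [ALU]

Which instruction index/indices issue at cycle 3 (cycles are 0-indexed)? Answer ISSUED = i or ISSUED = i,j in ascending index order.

0. sll.ALU+and.ALU @i0,i1  | dual
1. sub.ALU @i2  | RAW r2
2. beq.BR @i3  | no-port BR/MEM
3. st.MEM+mulh.MUL @i4,i5  | dual
4. sub.ALU+ld.MEM @i6,i7  | dual
5. and.ALU @i8  | tail

ISSUED = 4,5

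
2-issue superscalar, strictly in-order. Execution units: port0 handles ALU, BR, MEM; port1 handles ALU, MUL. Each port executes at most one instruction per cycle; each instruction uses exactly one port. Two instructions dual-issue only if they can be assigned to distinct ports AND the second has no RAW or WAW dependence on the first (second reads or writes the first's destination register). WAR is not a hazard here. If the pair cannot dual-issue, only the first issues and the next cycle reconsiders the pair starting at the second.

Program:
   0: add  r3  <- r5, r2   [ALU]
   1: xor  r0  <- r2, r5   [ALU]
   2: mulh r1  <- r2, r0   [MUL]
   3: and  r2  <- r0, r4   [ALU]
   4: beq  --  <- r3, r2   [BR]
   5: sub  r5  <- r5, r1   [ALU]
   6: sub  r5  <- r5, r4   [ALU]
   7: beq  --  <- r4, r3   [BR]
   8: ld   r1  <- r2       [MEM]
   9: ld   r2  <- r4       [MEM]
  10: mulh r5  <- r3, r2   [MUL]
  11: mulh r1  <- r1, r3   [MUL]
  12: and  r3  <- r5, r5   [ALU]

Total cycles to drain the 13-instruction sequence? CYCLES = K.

  cy0 -> i0+i1 (add/xor) 2-wide
  cy1 -> i2+i3 (mulh/and) 2-wide
  cy2 -> i4+i5 (beq/sub) 2-wide
  cy3 -> i6+i7 (sub/beq) 2-wide
  cy4 -> i8 (ld) no-port MEM/MEM
  cy5 -> i9 (ld) RAW r2
  cy6 -> i10 (mulh) no-port MUL/MUL
  cy7 -> i11+i12 (mulh/and) 2-wide

CYCLES = 8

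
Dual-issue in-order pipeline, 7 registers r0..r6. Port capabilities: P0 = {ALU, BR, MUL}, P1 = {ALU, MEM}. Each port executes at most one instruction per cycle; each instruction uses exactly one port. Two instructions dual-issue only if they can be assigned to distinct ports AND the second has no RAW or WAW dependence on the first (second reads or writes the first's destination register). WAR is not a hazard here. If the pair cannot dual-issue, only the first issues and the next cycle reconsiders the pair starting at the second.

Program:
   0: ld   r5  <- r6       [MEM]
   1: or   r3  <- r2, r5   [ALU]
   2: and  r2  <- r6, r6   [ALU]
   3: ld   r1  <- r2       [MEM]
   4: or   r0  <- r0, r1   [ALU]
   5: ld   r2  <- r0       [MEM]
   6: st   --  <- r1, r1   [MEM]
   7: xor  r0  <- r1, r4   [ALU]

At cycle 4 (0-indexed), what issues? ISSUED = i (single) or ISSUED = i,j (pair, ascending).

  cy0 -> i0 (ld) RAW r5
  cy1 -> i1+i2 (or and) 2-wide
  cy2 -> i3 (ld) RAW r1
  cy3 -> i4 (or) RAW r0
  cy4 -> i5 (ld) no-port MEM/MEM
  cy5 -> i6+i7 (st xor) 2-wide

ISSUED = 5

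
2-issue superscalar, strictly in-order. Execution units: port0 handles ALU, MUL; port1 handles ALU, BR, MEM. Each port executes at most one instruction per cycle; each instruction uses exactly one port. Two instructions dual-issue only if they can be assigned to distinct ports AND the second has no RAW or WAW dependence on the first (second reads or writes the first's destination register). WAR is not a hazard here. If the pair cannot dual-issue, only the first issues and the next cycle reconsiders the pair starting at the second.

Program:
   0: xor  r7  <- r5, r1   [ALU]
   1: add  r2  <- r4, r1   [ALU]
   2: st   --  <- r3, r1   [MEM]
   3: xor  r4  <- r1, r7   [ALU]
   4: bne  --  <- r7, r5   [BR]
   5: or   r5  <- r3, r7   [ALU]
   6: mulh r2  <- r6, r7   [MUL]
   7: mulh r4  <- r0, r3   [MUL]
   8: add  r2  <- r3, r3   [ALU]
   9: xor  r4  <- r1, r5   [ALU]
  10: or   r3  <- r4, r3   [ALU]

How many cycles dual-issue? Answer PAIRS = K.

PAIRS = 4

  cy0 -> i0,i1 (xor.ALU/add.ALU) dual
  cy1 -> i2,i3 (st.MEM/xor.ALU) dual
  cy2 -> i4,i5 (bne.BR/or.ALU) dual
  cy3 -> i6 (mulh.MUL) no-port MUL/MUL
  cy4 -> i7,i8 (mulh.MUL/add.ALU) dual
  cy5 -> i9 (xor.ALU) RAW r4
  cy6 -> i10 (or.ALU) tail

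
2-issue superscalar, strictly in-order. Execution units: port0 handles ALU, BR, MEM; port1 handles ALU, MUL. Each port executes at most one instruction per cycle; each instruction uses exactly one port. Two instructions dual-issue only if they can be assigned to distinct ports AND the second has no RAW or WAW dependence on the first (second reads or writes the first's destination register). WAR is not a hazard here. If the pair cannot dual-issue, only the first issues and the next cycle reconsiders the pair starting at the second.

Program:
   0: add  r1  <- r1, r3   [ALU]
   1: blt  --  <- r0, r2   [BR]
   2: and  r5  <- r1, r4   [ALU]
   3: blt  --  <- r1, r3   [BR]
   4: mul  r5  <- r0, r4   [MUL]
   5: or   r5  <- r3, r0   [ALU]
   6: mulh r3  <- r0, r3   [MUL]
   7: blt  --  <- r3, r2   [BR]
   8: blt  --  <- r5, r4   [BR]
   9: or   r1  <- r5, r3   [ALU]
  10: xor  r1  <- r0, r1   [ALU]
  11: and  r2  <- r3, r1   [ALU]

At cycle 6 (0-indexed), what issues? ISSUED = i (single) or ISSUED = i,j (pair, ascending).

ISSUED = 10

c0: i0,i1 add/blt  dual
c1: i2,i3 and/blt  dual
c2: i4 mul  WAW r5
c3: i5,i6 or/mulh  dual
c4: i7 blt  no-port BR/BR
c5: i8,i9 blt/or  dual
c6: i10 xor  RAW r1
c7: i11 and  tail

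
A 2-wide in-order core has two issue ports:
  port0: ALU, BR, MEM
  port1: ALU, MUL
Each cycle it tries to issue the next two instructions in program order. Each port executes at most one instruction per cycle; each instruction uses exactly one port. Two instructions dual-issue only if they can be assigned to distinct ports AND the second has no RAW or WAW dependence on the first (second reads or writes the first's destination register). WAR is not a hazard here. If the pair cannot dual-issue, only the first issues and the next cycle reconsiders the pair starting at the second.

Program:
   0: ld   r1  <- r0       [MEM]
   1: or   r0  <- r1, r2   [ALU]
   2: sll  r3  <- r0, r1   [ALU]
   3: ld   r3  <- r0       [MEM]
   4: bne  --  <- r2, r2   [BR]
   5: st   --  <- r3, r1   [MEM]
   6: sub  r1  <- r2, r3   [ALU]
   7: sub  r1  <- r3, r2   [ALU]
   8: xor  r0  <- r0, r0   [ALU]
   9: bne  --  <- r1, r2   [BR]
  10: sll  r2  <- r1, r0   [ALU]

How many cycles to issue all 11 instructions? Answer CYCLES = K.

  cy0 -> i0 (ld) RAW r1
  cy1 -> i1 (or) RAW r0
  cy2 -> i2 (sll) WAW r3
  cy3 -> i3 (ld) no-port MEM/BR
  cy4 -> i4 (bne) no-port BR/MEM
  cy5 -> i5/i6 (st+sub) dual
  cy6 -> i7/i8 (sub+xor) dual
  cy7 -> i9/i10 (bne+sll) dual

CYCLES = 8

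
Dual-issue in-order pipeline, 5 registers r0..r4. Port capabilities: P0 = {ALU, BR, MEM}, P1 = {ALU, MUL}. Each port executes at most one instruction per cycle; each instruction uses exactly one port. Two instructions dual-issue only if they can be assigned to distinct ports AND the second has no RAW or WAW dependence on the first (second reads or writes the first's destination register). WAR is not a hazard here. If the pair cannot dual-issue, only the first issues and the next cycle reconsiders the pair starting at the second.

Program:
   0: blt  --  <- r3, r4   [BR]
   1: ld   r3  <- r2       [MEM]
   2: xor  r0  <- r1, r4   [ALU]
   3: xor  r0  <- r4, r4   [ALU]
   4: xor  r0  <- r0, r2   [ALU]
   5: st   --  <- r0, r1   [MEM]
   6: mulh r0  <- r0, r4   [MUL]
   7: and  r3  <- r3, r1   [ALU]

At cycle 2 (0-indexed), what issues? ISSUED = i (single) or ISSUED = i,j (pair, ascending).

#0 head=0: blt i0 no-port BR/MEM
#1 head=1: ld xor i1&i2 2-wide
#2 head=3: xor i3 RAW+WAW r0
#3 head=4: xor i4 RAW r0
#4 head=5: st mulh i5&i6 2-wide
#5 head=7: and i7 tail

ISSUED = 3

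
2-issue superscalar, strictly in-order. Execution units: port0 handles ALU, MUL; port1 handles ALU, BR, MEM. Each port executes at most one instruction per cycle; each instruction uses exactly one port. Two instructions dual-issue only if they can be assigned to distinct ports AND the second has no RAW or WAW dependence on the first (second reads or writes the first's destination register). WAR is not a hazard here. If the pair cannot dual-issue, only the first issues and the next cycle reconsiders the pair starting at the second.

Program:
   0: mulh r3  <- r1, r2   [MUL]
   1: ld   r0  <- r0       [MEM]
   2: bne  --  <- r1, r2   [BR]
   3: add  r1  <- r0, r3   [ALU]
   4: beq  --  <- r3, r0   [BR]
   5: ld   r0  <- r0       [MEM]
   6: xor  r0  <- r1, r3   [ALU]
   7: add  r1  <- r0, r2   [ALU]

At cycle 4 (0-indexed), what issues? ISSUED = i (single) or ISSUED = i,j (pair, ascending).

#0 head=0: mulh.MUL;ld.MEM i0+i1 dual
#1 head=2: bne.BR;add.ALU i2+i3 dual
#2 head=4: beq.BR i4 no-port BR/MEM
#3 head=5: ld.MEM i5 WAW r0
#4 head=6: xor.ALU i6 RAW r0
#5 head=7: add.ALU i7 tail

ISSUED = 6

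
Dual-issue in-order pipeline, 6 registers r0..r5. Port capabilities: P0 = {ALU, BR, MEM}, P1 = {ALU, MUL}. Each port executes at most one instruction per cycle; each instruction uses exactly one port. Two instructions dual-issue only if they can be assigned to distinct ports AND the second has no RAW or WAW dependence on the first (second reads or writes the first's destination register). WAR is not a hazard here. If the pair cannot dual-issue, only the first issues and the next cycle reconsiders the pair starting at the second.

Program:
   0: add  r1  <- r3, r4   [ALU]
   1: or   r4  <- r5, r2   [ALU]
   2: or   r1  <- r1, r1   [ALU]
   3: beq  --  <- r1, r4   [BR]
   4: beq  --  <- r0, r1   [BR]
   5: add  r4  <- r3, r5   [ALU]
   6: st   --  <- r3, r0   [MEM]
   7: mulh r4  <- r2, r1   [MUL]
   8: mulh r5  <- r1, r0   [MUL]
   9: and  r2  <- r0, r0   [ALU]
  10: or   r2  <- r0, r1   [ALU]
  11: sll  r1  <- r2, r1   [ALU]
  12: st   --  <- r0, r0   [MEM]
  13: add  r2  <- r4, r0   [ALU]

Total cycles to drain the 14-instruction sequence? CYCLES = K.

CYCLES = 9

0. add/or @i0/i1  | dual
1. or @i2  | RAW r1
2. beq @i3  | no-port BR/BR
3. beq/add @i4/i5  | dual
4. st/mulh @i6/i7  | dual
5. mulh/and @i8/i9  | dual
6. or @i10  | RAW r2
7. sll/st @i11/i12  | dual
8. add @i13  | tail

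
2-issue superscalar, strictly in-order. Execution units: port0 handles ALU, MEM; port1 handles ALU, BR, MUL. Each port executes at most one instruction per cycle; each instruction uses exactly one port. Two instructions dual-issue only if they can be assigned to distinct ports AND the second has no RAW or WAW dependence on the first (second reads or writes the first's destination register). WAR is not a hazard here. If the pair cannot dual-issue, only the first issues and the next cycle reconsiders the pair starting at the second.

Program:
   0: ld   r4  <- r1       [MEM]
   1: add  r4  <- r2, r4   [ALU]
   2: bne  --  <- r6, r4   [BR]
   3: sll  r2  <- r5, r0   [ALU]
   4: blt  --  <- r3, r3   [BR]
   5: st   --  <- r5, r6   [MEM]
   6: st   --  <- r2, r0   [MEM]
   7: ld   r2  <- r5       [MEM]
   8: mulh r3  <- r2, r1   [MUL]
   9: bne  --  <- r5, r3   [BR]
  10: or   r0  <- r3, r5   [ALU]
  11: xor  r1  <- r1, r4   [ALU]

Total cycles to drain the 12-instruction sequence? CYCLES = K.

  cy0 -> i0 (ld.MEM) RAW+WAW r4
  cy1 -> i1 (add.ALU) RAW r4
  cy2 -> i2+i3 (bne.BR/sll.ALU) dual
  cy3 -> i4+i5 (blt.BR/st.MEM) dual
  cy4 -> i6 (st.MEM) no-port MEM/MEM
  cy5 -> i7 (ld.MEM) RAW r2
  cy6 -> i8 (mulh.MUL) no-port MUL/BR
  cy7 -> i9+i10 (bne.BR/or.ALU) dual
  cy8 -> i11 (xor.ALU) tail

CYCLES = 9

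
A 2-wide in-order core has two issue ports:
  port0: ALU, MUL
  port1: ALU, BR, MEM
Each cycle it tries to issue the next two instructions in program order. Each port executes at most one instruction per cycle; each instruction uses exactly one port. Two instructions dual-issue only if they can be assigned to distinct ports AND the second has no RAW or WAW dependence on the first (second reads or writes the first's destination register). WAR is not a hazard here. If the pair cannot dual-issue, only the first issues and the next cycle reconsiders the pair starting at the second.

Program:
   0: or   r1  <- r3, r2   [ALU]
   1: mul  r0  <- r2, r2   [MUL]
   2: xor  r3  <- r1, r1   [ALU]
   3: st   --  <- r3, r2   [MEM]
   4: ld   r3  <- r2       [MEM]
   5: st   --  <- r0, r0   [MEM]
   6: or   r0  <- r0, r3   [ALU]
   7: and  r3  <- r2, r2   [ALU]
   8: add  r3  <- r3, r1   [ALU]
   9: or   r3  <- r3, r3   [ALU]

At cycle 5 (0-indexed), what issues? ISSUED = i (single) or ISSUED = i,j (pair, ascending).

c0: i0&i1 or+mul  pair
c1: i2 xor  RAW r3
c2: i3 st  no-port MEM/MEM
c3: i4 ld  no-port MEM/MEM
c4: i5&i6 st+or  pair
c5: i7 and  RAW+WAW r3
c6: i8 add  RAW+WAW r3
c7: i9 or  tail

ISSUED = 7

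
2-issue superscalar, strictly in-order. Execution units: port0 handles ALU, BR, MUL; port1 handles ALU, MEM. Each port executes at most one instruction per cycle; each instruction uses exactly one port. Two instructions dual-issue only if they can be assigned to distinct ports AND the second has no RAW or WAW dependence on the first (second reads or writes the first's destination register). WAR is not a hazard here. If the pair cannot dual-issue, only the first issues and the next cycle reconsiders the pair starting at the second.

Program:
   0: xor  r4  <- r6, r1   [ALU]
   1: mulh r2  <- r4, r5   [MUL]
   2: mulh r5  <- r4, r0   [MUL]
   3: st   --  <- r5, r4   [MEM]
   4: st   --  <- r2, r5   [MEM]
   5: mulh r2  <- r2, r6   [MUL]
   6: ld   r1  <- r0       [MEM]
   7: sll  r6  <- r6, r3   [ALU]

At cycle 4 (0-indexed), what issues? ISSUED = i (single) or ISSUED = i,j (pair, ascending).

ISSUED = 4,5

c0: i0 xor.ALU  RAW r4
c1: i1 mulh.MUL  no-port MUL/MUL
c2: i2 mulh.MUL  RAW r5
c3: i3 st.MEM  no-port MEM/MEM
c4: i4,i5 st.MEM/mulh.MUL  pair
c5: i6,i7 ld.MEM/sll.ALU  pair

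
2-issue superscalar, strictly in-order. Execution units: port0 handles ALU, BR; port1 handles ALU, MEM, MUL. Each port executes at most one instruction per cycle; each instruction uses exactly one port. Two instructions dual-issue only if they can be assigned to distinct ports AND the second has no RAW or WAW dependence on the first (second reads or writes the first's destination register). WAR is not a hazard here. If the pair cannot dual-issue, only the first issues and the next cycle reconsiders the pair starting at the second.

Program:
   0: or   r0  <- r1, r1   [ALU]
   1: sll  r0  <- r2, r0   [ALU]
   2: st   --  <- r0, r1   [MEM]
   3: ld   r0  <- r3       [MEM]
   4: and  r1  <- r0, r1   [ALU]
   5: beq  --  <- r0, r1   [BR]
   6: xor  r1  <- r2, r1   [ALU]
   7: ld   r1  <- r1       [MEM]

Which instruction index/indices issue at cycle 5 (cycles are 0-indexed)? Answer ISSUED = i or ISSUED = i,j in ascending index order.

ISSUED = 5,6

[0] i0  or.ALU  -- RAW+WAW r0
[1] i1  sll.ALU  -- RAW r0
[2] i2  st.MEM  -- no-port MEM/MEM
[3] i3  ld.MEM  -- RAW r0
[4] i4  and.ALU  -- RAW r1
[5] i5/i6  beq.BR/xor.ALU  -- 2-wide
[6] i7  ld.MEM  -- tail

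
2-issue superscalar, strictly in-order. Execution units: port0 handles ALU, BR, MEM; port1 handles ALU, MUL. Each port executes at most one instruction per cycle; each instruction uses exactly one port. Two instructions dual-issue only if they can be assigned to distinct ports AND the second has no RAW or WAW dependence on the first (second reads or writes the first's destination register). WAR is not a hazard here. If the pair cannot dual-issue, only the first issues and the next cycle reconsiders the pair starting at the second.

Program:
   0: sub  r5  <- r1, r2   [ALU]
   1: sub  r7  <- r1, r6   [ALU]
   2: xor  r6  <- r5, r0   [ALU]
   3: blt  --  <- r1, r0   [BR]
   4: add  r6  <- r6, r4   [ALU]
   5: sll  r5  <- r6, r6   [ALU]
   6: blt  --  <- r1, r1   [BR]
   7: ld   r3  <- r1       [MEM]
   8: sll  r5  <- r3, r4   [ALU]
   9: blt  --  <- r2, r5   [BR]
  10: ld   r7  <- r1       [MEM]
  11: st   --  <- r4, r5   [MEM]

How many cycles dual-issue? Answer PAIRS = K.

PAIRS = 3

[0] i0+i1  sub.ALU+sub.ALU  -- dual
[1] i2+i3  xor.ALU+blt.BR  -- dual
[2] i4  add.ALU  -- RAW r6
[3] i5+i6  sll.ALU+blt.BR  -- dual
[4] i7  ld.MEM  -- RAW r3
[5] i8  sll.ALU  -- RAW r5
[6] i9  blt.BR  -- no-port BR/MEM
[7] i10  ld.MEM  -- no-port MEM/MEM
[8] i11  st.MEM  -- tail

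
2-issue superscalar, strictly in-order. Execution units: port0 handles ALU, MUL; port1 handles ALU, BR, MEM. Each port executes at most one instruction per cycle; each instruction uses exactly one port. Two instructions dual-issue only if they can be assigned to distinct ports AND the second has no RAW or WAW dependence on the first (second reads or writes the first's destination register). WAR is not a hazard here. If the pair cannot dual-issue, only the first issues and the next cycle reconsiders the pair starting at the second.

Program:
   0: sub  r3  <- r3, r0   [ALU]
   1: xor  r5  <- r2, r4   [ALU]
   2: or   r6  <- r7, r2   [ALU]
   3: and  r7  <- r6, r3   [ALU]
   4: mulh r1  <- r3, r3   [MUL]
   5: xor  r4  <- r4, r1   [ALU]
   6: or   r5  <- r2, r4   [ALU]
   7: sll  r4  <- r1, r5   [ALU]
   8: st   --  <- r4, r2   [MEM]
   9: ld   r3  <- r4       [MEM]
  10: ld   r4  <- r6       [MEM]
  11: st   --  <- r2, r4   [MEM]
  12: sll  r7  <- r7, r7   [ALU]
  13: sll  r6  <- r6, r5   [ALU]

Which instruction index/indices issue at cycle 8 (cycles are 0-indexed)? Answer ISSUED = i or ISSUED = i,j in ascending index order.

ISSUED = 10

#0 head=0: sub+xor i0+i1 2-wide
#1 head=2: or i2 RAW r6
#2 head=3: and+mulh i3+i4 2-wide
#3 head=5: xor i5 RAW r4
#4 head=6: or i6 RAW r5
#5 head=7: sll i7 RAW r4
#6 head=8: st i8 no-port MEM/MEM
#7 head=9: ld i9 no-port MEM/MEM
#8 head=10: ld i10 no-port MEM/MEM
#9 head=11: st+sll i11+i12 2-wide
#10 head=13: sll i13 tail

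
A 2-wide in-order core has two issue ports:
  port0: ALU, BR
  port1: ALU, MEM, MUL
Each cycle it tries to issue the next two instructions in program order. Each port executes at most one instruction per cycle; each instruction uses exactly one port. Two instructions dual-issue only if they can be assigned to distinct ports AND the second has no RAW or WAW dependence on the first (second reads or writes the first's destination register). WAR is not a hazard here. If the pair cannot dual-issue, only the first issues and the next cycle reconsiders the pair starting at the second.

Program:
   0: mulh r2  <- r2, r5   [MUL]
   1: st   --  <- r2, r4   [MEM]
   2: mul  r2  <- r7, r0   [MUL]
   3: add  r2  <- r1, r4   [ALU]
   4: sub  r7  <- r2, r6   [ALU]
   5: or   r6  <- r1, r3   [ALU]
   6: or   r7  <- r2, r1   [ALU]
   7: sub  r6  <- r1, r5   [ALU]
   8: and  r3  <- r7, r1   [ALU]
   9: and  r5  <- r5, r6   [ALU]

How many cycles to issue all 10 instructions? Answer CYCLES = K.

CYCLES = 7

#0 head=0: mulh.MUL i0 no-port MUL/MEM
#1 head=1: st.MEM i1 no-port MEM/MUL
#2 head=2: mul.MUL i2 WAW r2
#3 head=3: add.ALU i3 RAW r2
#4 head=4: sub.ALU;or.ALU i4,i5 pair
#5 head=6: or.ALU;sub.ALU i6,i7 pair
#6 head=8: and.ALU;and.ALU i8,i9 pair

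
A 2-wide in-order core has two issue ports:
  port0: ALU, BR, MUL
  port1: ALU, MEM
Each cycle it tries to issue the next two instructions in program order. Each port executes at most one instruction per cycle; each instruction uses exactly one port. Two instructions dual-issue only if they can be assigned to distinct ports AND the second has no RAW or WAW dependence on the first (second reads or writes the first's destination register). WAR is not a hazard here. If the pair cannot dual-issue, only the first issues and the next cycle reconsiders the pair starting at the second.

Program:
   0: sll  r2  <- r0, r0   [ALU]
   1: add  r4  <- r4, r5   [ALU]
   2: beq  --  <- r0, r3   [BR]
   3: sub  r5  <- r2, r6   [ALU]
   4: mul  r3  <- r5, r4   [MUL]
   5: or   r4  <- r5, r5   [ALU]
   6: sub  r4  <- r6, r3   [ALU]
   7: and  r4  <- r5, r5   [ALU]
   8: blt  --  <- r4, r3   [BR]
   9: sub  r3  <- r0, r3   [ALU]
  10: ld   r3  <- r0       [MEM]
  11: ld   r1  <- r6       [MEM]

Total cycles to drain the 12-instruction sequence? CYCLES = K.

  cy0 -> i0&i1 (sll+add) pair
  cy1 -> i2&i3 (beq+sub) pair
  cy2 -> i4&i5 (mul+or) pair
  cy3 -> i6 (sub) WAW r4
  cy4 -> i7 (and) RAW r4
  cy5 -> i8&i9 (blt+sub) pair
  cy6 -> i10 (ld) no-port MEM/MEM
  cy7 -> i11 (ld) tail

CYCLES = 8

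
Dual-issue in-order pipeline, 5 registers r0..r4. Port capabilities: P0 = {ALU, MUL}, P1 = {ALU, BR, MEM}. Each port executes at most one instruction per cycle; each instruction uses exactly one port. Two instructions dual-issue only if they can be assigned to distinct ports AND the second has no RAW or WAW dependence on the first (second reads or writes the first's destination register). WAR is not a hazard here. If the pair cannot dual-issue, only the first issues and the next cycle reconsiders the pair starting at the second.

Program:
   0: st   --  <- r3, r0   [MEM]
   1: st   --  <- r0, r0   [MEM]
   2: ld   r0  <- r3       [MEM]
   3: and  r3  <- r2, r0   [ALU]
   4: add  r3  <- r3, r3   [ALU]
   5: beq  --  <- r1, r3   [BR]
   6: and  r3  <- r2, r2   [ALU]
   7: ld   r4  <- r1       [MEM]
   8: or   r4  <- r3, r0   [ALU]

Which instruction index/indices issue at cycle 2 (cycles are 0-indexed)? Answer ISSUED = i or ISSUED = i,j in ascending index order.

ISSUED = 2

#0 head=0: st.MEM i0 no-port MEM/MEM
#1 head=1: st.MEM i1 no-port MEM/MEM
#2 head=2: ld.MEM i2 RAW r0
#3 head=3: and.ALU i3 RAW+WAW r3
#4 head=4: add.ALU i4 RAW r3
#5 head=5: beq.BR and.ALU i5/i6 dual
#6 head=7: ld.MEM i7 WAW r4
#7 head=8: or.ALU i8 tail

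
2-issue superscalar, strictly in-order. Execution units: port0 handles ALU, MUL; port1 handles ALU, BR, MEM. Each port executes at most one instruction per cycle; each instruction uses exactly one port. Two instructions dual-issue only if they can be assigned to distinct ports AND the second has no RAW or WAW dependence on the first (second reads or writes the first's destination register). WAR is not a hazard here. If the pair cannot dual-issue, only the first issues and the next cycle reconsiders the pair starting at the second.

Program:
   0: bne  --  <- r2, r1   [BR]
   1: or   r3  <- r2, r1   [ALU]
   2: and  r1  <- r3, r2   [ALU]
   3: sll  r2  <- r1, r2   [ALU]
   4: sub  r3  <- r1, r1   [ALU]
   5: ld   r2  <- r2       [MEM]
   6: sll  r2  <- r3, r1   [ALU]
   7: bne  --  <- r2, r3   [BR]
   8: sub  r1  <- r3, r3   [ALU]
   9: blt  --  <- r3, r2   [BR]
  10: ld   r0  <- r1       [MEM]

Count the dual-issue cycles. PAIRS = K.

#0 head=0: bne/or i0&i1 2-wide
#1 head=2: and i2 RAW r1
#2 head=3: sll/sub i3&i4 2-wide
#3 head=5: ld i5 WAW r2
#4 head=6: sll i6 RAW r2
#5 head=7: bne/sub i7&i8 2-wide
#6 head=9: blt i9 no-port BR/MEM
#7 head=10: ld i10 tail

PAIRS = 3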